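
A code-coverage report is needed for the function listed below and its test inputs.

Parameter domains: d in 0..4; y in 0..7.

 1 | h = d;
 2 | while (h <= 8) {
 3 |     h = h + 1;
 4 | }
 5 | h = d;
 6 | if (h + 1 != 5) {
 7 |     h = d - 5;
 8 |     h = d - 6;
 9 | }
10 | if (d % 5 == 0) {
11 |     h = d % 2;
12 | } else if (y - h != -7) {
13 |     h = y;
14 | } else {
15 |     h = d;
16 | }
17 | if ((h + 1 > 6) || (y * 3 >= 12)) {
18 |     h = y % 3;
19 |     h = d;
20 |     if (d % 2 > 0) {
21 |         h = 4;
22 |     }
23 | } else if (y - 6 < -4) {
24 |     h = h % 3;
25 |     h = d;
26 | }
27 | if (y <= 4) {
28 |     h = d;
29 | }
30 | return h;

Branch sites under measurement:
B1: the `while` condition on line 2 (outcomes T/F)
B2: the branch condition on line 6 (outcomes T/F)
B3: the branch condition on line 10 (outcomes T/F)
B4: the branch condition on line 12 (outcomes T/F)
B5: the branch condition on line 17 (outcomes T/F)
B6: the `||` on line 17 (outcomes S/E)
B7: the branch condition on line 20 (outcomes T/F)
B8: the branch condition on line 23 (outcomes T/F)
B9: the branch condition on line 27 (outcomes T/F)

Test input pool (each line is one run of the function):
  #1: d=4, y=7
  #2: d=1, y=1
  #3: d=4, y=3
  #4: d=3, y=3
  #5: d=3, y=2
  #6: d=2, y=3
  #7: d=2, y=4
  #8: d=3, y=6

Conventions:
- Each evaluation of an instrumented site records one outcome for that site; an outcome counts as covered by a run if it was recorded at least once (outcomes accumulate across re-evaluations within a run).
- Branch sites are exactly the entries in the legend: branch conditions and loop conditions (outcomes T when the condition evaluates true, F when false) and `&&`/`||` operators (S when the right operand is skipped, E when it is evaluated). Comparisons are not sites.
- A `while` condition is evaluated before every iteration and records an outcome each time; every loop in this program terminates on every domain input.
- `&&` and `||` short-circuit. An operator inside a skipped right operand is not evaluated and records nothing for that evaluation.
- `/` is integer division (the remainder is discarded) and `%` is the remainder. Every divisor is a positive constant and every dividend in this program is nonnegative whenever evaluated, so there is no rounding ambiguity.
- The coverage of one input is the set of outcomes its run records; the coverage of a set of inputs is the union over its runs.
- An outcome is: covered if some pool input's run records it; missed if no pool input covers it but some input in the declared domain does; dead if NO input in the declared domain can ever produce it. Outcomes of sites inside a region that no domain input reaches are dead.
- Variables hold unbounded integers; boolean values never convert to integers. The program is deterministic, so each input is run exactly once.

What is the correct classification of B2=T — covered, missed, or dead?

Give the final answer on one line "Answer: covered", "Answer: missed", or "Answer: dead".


B2=T is recorded by pool input(s) 2, 4, 5, 6, 7, 8 -> covered
Answer: covered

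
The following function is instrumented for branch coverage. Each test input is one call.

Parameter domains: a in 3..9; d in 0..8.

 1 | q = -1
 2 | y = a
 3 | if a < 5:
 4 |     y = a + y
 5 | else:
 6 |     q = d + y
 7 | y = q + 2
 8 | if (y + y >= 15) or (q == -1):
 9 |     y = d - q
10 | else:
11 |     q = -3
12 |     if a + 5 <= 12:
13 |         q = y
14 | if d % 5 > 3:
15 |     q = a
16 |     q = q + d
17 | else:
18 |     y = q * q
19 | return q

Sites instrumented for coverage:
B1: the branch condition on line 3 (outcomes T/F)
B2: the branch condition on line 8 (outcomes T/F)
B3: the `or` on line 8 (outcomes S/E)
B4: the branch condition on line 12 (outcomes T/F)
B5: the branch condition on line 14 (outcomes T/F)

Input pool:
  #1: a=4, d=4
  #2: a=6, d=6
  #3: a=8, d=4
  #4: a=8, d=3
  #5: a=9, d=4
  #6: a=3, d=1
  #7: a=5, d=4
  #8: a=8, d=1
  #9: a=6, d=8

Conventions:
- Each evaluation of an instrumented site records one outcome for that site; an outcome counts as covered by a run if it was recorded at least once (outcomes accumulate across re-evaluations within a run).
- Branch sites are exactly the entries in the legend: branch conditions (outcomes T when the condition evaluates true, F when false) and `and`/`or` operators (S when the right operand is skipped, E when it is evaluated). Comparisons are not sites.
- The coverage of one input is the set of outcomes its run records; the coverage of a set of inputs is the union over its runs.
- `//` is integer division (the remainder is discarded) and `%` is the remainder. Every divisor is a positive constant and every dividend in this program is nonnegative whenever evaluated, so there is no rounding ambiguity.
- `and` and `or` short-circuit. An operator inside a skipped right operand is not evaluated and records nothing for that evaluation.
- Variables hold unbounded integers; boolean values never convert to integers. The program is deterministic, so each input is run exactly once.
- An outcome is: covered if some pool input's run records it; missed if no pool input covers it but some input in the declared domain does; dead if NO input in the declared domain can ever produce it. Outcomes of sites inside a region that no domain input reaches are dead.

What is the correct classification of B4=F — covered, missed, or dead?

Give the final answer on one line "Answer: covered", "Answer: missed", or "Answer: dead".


no pool input records B4=F
checking all 63 inputs in the declared domain: B4=F is never recorded -> dead
Answer: dead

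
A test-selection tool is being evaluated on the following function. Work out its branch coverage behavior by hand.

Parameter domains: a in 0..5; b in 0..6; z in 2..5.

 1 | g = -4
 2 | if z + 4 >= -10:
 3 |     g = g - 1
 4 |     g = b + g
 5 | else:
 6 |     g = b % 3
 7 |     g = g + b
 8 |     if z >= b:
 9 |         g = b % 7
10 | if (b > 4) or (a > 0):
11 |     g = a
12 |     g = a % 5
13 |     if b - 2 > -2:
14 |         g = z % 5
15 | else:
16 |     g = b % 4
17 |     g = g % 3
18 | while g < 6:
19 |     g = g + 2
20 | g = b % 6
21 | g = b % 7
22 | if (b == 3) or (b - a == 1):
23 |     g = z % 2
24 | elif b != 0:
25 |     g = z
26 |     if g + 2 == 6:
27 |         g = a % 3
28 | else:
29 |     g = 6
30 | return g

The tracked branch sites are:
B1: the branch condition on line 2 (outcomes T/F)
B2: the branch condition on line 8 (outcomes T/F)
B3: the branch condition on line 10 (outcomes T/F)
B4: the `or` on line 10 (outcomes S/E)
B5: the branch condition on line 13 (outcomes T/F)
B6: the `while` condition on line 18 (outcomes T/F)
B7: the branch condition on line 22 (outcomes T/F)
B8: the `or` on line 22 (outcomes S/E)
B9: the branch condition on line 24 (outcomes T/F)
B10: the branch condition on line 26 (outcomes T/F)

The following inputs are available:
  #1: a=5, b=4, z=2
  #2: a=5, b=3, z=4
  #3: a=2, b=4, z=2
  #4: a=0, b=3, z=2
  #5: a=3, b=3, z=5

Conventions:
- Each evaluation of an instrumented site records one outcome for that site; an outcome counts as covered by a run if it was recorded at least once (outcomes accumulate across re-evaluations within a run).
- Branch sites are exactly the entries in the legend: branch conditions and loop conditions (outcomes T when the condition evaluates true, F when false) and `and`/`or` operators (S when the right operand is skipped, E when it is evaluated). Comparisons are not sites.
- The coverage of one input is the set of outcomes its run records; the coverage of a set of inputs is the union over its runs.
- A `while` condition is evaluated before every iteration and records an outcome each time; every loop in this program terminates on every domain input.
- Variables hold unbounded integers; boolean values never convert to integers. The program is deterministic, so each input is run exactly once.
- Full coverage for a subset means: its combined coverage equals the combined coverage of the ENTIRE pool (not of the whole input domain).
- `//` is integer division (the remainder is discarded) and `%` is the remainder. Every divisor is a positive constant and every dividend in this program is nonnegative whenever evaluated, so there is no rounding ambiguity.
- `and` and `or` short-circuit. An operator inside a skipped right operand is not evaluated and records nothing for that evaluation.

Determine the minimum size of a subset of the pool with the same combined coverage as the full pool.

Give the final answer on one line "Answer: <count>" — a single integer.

test 1 (a=5, b=4, z=2) fires B1->T, B4->E, B3->T, B5->T, B6->T, B6->T, B6->F, B8->E, B7->F, B9->T, B10->F; hits B1=T, B3=T, B4=E, B5=T, B6=T, B6=F, B7=F, B8=E, B9=T, B10=F
test 2 (a=5, b=3, z=4) fires B1->T, B4->E, B3->T, B5->T, B6->T, B6->F, B8->S, B7->T; hits B1=T, B3=T, B4=E, B5=T, B6=T, B6=F, B7=T, B8=S
test 3 (a=2, b=4, z=2) fires B1->T, B4->E, B3->T, B5->T, B6->T, B6->T, B6->F, B8->E, B7->F, B9->T, B10->F; hits B1=T, B3=T, B4=E, B5=T, B6=T, B6=F, B7=F, B8=E, B9=T, B10=F
test 4 (a=0, b=3, z=2) fires B1->T, B4->E, B3->F, B6->T, B6->T, B6->T, B6->F, B8->S, B7->T; hits B1=T, B3=F, B4=E, B6=T, B6=F, B7=T, B8=S
test 5 (a=3, b=3, z=5) fires B1->T, B4->E, B3->T, B5->T, B6->T, B6->T, B6->T, B6->F, B8->S, B7->T; hits B1=T, B3=T, B4=E, B5=T, B6=T, B6=F, B7=T, B8=S
union over all inputs: B1=T, B3=T, B3=F, B4=E, B5=T, B6=T, B6=F, B7=T, B7=F, B8=S, B8=E, B9=T, B10=F (13 outcomes)
checked all size-1 subsets: none covers 13 outcomes (max 10/13)
the canonical winner is {1, 4}: size 2, full 13-outcome coverage, earliest index list among size-2 covers

Answer: 2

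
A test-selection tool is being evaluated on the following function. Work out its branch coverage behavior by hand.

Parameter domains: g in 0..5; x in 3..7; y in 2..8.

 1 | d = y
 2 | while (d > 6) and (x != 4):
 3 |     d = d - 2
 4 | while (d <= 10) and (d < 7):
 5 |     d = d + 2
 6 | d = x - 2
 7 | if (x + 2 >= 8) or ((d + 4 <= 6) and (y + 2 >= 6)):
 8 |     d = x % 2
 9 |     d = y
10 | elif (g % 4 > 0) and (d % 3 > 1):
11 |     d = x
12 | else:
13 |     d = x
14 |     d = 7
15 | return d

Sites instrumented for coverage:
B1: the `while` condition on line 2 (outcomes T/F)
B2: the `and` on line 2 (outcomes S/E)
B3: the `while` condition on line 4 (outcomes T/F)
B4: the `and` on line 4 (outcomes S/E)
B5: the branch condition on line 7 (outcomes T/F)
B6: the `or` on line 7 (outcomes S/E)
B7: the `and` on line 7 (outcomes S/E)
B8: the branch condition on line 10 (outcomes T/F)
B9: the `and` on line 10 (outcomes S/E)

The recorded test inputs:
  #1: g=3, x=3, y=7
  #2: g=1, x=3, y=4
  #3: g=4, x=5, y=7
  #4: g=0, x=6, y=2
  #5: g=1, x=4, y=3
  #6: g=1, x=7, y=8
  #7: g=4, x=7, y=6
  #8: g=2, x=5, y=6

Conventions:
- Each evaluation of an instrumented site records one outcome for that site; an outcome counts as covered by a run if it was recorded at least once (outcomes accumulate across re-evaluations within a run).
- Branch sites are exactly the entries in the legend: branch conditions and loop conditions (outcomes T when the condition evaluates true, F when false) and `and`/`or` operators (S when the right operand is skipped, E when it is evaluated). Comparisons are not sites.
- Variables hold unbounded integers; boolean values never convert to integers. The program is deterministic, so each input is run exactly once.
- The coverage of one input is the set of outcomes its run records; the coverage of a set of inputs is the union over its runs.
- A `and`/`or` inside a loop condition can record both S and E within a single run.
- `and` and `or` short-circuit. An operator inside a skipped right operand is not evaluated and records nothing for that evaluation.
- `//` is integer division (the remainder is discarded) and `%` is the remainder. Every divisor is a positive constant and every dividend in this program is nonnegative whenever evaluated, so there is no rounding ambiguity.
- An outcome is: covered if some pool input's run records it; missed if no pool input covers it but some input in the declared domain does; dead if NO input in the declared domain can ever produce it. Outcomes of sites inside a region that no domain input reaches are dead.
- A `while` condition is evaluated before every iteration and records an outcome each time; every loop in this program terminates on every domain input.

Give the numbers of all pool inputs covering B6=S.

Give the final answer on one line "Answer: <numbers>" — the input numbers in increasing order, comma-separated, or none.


input #1 (g=3, x=3, y=7): misses B6=S
input #2 (g=1, x=3, y=4): misses B6=S
input #3 (g=4, x=5, y=7): misses B6=S
input #4 (g=0, x=6, y=2): covers B6=S
input #5 (g=1, x=4, y=3): misses B6=S
input #6 (g=1, x=7, y=8): covers B6=S
input #7 (g=4, x=7, y=6): covers B6=S
input #8 (g=2, x=5, y=6): misses B6=S
Answer: 4, 6, 7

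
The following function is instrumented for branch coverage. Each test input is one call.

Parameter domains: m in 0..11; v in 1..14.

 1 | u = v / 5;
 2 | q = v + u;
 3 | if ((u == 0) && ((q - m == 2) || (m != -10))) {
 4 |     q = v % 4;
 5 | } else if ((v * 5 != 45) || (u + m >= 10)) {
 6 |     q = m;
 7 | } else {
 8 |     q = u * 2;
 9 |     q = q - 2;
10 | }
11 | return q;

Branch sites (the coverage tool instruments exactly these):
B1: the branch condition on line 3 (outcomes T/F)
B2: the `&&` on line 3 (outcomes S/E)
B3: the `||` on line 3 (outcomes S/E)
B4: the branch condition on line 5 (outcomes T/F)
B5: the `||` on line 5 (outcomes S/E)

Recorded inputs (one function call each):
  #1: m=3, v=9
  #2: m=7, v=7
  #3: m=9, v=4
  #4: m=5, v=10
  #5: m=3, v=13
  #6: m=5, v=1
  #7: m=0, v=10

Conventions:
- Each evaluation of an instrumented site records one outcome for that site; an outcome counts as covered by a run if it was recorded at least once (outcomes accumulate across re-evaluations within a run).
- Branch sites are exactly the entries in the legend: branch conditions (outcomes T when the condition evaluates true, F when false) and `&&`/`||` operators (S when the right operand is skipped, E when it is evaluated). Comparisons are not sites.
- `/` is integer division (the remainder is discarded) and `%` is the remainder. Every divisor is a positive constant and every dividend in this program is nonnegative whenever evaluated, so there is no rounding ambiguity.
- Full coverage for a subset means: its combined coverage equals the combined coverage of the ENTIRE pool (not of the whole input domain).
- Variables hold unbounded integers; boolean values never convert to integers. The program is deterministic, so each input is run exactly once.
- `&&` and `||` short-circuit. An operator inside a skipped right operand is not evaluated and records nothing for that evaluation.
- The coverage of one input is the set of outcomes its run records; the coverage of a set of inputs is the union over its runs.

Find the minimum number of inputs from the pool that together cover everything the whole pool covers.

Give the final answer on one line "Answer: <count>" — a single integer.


input #1, m=3, v=9: events B2->S, B1->F, B5->E, B4->F; outcomes B1=F, B2=S, B4=F, B5=E
input #2, m=7, v=7: events B2->S, B1->F, B5->S, B4->T; outcomes B1=F, B2=S, B4=T, B5=S
input #3, m=9, v=4: events B2->E, B3->E, B1->T; outcomes B1=T, B2=E, B3=E
input #4, m=5, v=10: events B2->S, B1->F, B5->S, B4->T; outcomes B1=F, B2=S, B4=T, B5=S
input #5, m=3, v=13: events B2->S, B1->F, B5->S, B4->T; outcomes B1=F, B2=S, B4=T, B5=S
input #6, m=5, v=1: events B2->E, B3->E, B1->T; outcomes B1=T, B2=E, B3=E
input #7, m=0, v=10: events B2->S, B1->F, B5->S, B4->T; outcomes B1=F, B2=S, B4=T, B5=S
union over all inputs: B1=T, B1=F, B2=S, B2=E, B3=E, B4=T, B4=F, B5=S, B5=E (9 outcomes)
every size-1 subset falls short of the 9 outcomes (best: 4/9)
every size-2 subset falls short of the 9 outcomes (best: 7/9)
inputs {1, 2, 3} (size 3) cover everything; no size-3 subset with a lexicographically smaller index list covers all 9
Answer: 3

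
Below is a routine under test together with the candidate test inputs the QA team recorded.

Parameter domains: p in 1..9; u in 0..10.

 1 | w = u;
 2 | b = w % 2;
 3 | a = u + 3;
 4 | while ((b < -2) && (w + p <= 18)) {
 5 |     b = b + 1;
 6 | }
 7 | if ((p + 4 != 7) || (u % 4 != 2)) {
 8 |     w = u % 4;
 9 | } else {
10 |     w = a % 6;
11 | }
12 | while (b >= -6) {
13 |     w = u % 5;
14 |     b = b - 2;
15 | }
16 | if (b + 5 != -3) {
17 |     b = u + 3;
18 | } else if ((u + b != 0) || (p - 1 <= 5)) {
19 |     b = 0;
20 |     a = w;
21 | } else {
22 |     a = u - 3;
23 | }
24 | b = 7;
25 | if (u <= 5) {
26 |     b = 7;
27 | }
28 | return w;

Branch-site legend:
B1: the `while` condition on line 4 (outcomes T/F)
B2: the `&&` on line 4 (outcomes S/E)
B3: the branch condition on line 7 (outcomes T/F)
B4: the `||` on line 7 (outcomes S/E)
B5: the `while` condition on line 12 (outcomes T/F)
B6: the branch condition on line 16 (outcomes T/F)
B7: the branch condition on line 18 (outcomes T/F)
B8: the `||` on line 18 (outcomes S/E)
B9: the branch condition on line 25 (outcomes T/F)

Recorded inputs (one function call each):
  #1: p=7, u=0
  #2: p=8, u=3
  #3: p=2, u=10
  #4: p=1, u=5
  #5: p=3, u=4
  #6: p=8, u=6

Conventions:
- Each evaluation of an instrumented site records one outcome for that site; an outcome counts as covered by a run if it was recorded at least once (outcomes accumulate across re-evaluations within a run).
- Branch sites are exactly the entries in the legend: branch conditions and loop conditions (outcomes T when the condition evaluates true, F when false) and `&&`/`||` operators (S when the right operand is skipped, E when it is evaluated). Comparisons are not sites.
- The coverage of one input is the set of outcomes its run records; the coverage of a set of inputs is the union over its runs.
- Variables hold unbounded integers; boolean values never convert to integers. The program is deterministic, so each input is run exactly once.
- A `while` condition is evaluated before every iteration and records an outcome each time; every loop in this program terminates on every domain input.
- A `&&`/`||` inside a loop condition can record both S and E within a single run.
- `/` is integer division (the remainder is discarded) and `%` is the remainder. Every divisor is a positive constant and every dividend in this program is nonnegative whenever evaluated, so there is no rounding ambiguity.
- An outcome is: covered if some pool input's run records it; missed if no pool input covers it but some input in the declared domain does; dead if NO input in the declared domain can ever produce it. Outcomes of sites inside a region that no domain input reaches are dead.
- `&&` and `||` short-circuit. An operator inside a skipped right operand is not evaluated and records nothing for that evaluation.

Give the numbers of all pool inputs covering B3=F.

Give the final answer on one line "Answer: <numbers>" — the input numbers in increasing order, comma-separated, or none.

input #1 (p=7, u=0): does not produce B3=F
input #2 (p=8, u=3): does not produce B3=F
input #3 (p=2, u=10): does not produce B3=F
input #4 (p=1, u=5): does not produce B3=F
input #5 (p=3, u=4): does not produce B3=F
input #6 (p=8, u=6): does not produce B3=F

Answer: none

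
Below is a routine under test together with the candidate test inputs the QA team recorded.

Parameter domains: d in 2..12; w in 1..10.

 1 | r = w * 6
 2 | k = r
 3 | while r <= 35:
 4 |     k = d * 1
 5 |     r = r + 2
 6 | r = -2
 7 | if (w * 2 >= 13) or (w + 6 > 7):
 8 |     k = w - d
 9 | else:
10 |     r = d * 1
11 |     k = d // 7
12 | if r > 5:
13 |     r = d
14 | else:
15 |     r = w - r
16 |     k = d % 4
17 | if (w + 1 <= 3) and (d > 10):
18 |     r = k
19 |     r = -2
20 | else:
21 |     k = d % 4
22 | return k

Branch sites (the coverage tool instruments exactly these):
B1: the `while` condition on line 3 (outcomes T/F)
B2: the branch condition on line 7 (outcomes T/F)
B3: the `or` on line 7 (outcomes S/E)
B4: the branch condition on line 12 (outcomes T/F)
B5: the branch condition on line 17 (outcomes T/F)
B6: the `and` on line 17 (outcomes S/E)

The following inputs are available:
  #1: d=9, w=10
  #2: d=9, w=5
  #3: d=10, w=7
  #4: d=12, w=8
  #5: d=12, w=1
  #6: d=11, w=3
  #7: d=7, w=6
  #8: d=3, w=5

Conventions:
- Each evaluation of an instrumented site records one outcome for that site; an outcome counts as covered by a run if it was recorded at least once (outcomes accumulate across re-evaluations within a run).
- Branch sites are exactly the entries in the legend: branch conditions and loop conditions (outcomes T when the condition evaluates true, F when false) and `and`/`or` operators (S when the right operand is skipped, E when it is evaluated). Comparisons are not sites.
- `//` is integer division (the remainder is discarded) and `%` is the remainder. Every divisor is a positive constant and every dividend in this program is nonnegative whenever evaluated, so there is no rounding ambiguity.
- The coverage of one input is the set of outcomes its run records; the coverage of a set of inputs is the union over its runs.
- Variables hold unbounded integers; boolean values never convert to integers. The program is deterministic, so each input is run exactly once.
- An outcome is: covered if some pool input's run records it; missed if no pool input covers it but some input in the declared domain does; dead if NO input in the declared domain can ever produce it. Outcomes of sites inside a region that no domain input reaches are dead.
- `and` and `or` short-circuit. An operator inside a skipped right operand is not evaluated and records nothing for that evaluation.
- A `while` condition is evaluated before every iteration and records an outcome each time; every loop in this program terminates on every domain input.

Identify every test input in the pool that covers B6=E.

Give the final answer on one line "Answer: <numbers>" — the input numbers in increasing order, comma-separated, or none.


input #1 (d=9, w=10): misses B6=E
input #2 (d=9, w=5): misses B6=E
input #3 (d=10, w=7): misses B6=E
input #4 (d=12, w=8): misses B6=E
input #5 (d=12, w=1): covers B6=E
input #6 (d=11, w=3): misses B6=E
input #7 (d=7, w=6): misses B6=E
input #8 (d=3, w=5): misses B6=E
Answer: 5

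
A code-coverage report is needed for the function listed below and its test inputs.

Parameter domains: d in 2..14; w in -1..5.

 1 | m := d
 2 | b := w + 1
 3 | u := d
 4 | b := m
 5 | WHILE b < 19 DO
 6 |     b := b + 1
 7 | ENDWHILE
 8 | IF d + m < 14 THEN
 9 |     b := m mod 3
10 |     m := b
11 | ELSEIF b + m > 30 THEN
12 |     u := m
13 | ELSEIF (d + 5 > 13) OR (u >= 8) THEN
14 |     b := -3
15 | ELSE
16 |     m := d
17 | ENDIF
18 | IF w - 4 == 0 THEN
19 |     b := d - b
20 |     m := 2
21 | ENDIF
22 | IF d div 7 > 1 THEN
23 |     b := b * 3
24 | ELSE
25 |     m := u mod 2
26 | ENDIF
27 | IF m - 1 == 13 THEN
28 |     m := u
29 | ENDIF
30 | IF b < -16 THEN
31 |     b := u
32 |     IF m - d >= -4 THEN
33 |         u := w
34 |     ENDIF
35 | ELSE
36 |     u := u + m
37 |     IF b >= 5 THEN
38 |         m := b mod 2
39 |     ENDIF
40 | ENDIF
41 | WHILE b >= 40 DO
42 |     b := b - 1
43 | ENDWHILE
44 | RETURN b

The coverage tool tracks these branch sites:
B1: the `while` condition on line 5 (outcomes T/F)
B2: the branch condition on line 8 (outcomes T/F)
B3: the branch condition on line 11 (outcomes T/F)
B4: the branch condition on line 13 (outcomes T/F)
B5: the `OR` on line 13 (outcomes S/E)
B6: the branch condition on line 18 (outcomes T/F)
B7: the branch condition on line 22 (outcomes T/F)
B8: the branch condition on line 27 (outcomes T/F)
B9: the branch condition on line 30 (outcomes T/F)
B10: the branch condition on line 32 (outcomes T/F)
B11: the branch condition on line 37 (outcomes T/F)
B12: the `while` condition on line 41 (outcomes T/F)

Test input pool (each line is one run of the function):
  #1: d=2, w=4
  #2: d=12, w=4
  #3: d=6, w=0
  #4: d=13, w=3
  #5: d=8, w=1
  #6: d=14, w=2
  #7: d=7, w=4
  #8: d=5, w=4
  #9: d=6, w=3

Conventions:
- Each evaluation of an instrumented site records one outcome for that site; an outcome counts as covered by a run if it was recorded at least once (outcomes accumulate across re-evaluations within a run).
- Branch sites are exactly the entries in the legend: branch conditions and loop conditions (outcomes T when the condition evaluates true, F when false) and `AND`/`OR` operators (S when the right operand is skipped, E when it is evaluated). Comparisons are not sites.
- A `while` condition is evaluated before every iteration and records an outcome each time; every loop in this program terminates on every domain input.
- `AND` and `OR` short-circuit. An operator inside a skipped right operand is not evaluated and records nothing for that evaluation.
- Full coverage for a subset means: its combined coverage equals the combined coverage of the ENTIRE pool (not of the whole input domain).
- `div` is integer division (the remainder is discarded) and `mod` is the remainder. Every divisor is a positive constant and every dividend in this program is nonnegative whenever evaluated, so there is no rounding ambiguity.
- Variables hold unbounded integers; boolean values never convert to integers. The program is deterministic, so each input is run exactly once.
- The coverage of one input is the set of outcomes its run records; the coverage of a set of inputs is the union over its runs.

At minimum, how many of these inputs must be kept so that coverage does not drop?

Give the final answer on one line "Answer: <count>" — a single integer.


input #1 (d=2, w=4): events B1->T, B1->T, B1->T, B1->T, B1->T, B1->T, B1->T, B1->T, B1->T, B1->T, B1->T, B1->T, B1->T, B1->T, ...; covers B1=T, B1=F, B2=T, B6=T, B7=F, B8=F, B9=F, B11=F, B12=F
input #2 (d=12, w=4): events B1->T, B1->T, B1->T, B1->T, B1->T, B1->T, B1->T, B1->F, B2->F, B3->T, B6->T, B7->F, B8->F, B9->F, ...; covers B1=T, B1=F, B2=F, B3=T, B6=T, B7=F, B8=F, B9=F, B11=F, B12=F
input #3 (d=6, w=0): events B1->T, B1->T, B1->T, B1->T, B1->T, B1->T, B1->T, B1->T, B1->T, B1->T, B1->T, B1->T, B1->T, B1->F, ...; covers B1=T, B1=F, B2=T, B6=F, B7=F, B8=F, B9=F, B11=F, B12=F
input #4 (d=13, w=3): events B1->T, B1->T, B1->T, B1->T, B1->T, B1->T, B1->F, B2->F, B3->T, B6->F, B7->F, B8->F, B9->F, B11->T, ...; covers B1=T, B1=F, B2=F, B3=T, B6=F, B7=F, B8=F, B9=F, B11=T, B12=F
input #5 (d=8, w=1): events B1->T, B1->T, B1->T, B1->T, B1->T, B1->T, B1->T, B1->T, B1->T, B1->T, B1->T, B1->F, B2->F, B3->F, ...; covers B1=T, B1=F, B2=F, B3=F, B4=T, B5=E, B6=F, B7=F, B8=F, B9=F, B11=F, B12=F
input #6 (d=14, w=2): events B1->T, B1->T, B1->T, B1->T, B1->T, B1->F, B2->F, B3->T, B6->F, B7->T, B8->T, B9->F, B11->T, B12->T, ...; covers B1=T, B1=F, B2=F, B3=T, B6=F, B7=T, B8=T, B9=F, B11=T, B12=T, B12=F
input #7 (d=7, w=4): events B1->T, B1->T, B1->T, B1->T, B1->T, B1->T, B1->T, B1->T, B1->T, B1->T, B1->T, B1->T, B1->F, B2->F, ...; covers B1=T, B1=F, B2=F, B3=F, B4=F, B5=E, B6=T, B7=F, B8=F, B9=F, B11=F, B12=F
input #8 (d=5, w=4): events B1->T, B1->T, B1->T, B1->T, B1->T, B1->T, B1->T, B1->T, B1->T, B1->T, B1->T, B1->T, B1->T, B1->T, ...; covers B1=T, B1=F, B2=T, B6=T, B7=F, B8=F, B9=F, B11=F, B12=F
input #9 (d=6, w=3): events B1->T, B1->T, B1->T, B1->T, B1->T, B1->T, B1->T, B1->T, B1->T, B1->T, B1->T, B1->T, B1->T, B1->F, ...; covers B1=T, B1=F, B2=T, B6=F, B7=F, B8=F, B9=F, B11=F, B12=F
together the pool reaches 20 outcomes: B1=T, B1=F, B2=T, B2=F, B3=T, B3=F, B4=T, B4=F, B5=E, B6=T, B6=F, B7=T, B7=F, B8=T, B8=F, B9=F, B11=T, B11=F, B12=T, B12=F
size 1 is not enough: best union over all size-1 subsets is 12/20
size 2 is not enough: best union over all size-2 subsets is 18/20
size 3 is not enough: best union over all size-3 subsets is 19/20
the canonical winner is {1, 5, 6, 7}: size 4, full 20-outcome coverage, earliest index list among size-4 covers
Answer: 4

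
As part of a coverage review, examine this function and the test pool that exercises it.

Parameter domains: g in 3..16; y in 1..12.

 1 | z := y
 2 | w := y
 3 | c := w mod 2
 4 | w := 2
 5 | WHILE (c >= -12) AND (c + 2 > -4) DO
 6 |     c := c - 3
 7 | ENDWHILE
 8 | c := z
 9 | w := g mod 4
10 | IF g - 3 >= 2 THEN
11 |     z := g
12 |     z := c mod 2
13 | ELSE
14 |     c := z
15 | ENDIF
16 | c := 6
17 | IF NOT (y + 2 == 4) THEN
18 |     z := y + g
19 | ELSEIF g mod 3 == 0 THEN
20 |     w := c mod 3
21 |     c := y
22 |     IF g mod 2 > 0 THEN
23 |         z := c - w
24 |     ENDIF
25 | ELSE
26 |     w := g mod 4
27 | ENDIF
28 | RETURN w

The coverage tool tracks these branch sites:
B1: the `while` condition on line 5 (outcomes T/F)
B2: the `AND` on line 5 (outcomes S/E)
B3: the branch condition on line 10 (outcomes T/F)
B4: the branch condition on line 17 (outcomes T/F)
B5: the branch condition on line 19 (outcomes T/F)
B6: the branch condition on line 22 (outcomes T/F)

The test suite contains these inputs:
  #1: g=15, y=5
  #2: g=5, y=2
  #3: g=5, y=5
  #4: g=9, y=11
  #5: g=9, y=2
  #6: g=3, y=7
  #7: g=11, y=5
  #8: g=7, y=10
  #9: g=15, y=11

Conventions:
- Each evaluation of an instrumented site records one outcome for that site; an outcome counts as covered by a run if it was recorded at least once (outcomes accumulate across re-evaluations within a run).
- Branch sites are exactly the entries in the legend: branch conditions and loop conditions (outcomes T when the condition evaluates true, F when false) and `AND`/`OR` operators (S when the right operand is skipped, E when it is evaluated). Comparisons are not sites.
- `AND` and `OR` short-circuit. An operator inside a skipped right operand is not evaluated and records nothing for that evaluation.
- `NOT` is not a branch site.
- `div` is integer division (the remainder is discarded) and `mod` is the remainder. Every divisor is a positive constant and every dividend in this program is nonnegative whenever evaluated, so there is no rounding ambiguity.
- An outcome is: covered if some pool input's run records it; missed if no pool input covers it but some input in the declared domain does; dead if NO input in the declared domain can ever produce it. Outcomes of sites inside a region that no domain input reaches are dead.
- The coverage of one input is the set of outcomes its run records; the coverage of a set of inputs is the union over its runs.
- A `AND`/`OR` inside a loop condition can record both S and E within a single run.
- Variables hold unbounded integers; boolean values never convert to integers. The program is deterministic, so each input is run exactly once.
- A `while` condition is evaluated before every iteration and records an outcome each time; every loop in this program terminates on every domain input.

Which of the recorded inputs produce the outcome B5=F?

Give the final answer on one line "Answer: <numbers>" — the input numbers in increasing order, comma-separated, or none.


input #1 (g=15, y=5): does not record B5=F
input #2 (g=5, y=2): records B5=F
input #3 (g=5, y=5): does not record B5=F
input #4 (g=9, y=11): does not record B5=F
input #5 (g=9, y=2): does not record B5=F
input #6 (g=3, y=7): does not record B5=F
input #7 (g=11, y=5): does not record B5=F
input #8 (g=7, y=10): does not record B5=F
input #9 (g=15, y=11): does not record B5=F
Answer: 2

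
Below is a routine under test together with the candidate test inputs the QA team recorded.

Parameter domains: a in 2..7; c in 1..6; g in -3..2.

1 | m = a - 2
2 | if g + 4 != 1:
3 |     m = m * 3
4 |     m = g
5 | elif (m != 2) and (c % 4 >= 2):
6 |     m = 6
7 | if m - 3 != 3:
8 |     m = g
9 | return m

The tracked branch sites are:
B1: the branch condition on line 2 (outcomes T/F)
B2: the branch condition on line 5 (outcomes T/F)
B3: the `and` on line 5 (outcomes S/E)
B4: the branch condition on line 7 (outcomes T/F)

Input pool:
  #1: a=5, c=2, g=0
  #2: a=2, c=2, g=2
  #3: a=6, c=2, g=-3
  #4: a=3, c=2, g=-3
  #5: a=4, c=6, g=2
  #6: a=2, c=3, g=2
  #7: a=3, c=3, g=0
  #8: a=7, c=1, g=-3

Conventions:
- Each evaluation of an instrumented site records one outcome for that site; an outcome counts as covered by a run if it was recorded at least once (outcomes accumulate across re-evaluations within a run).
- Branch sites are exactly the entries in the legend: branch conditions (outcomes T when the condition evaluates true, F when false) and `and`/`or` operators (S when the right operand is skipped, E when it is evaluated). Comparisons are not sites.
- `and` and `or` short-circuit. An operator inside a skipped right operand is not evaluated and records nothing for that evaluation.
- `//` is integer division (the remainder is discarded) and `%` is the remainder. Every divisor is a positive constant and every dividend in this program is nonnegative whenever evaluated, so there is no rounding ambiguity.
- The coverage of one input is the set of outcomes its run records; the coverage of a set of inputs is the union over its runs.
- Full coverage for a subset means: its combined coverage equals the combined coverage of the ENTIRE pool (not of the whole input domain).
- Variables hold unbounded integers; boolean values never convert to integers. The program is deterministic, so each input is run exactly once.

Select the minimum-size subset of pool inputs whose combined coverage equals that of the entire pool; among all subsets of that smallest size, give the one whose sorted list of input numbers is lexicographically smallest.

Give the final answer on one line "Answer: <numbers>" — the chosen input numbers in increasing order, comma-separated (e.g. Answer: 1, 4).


test 1 (a=5, c=2, g=0) fires B1->T, B4->T; hits B1=T, B4=T
test 2 (a=2, c=2, g=2) fires B1->T, B4->T; hits B1=T, B4=T
test 3 (a=6, c=2, g=-3) fires B1->F, B3->E, B2->T, B4->F; hits B1=F, B2=T, B3=E, B4=F
test 4 (a=3, c=2, g=-3) fires B1->F, B3->E, B2->T, B4->F; hits B1=F, B2=T, B3=E, B4=F
test 5 (a=4, c=6, g=2) fires B1->T, B4->T; hits B1=T, B4=T
test 6 (a=2, c=3, g=2) fires B1->T, B4->T; hits B1=T, B4=T
test 7 (a=3, c=3, g=0) fires B1->T, B4->T; hits B1=T, B4=T
test 8 (a=7, c=1, g=-3) fires B1->F, B3->E, B2->F, B4->T; hits B1=F, B2=F, B3=E, B4=T
together the pool reaches 7 outcomes: B1=T, B1=F, B2=T, B2=F, B3=E, B4=T, B4=F
size 1 is not enough: best union over all size-1 subsets is 4/7
size 2 is not enough: best union over all size-2 subsets is 6/7
size 3: inputs {1, 3, 8} cover all 7 outcomes, and no lexicographically smaller subset of this size does
Answer: 1, 3, 8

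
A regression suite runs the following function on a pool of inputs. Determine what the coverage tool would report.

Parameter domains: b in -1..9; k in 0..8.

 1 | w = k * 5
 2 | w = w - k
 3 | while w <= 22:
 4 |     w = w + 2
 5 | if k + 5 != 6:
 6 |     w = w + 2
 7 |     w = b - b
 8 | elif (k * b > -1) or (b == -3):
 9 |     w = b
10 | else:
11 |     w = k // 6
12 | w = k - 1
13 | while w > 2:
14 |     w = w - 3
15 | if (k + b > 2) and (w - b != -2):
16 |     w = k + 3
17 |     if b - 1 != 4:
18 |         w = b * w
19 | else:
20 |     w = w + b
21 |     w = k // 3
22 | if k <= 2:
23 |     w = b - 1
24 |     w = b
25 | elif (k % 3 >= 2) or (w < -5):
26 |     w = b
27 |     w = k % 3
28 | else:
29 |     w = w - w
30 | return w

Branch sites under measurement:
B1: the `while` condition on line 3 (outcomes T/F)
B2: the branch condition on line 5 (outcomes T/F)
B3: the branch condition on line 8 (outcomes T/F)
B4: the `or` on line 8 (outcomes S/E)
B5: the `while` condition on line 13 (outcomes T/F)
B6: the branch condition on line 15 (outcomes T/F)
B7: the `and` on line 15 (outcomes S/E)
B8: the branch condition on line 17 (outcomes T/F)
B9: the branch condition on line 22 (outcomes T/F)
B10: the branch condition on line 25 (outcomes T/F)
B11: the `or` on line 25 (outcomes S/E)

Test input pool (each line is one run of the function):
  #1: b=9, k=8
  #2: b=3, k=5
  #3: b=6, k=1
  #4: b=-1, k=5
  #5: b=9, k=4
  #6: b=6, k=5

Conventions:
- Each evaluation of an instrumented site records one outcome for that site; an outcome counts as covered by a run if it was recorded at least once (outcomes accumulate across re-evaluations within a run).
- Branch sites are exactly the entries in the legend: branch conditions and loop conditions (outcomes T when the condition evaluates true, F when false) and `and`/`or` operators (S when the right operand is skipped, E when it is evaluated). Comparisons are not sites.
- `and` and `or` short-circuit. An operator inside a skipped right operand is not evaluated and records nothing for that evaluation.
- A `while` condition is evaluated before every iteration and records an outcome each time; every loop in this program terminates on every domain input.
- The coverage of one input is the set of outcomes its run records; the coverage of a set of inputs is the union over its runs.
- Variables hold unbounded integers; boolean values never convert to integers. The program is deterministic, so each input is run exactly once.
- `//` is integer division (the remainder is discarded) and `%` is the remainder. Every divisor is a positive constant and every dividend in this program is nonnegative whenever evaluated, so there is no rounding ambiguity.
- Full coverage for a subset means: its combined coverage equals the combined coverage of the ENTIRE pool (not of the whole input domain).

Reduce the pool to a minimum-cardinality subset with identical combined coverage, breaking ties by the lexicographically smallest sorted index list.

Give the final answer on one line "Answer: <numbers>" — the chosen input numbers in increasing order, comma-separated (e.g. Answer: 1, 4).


#1 (b=9, k=8) -> B1->F, B2->T, B5->T, B5->T, B5->F, B7->E, B6->T, B8->T, B9->F, B11->S, B10->T; covered: B1=F, B2=T, B5=T, B5=F, B6=T, B7=E, B8=T, B9=F, B10=T, B11=S
#2 (b=3, k=5) -> B1->T, B1->T, B1->F, B2->T, B5->T, B5->F, B7->E, B6->F, B9->F, B11->S, B10->T; covered: B1=T, B1=F, B2=T, B5=T, B5=F, B6=F, B7=E, B9=F, B10=T, B11=S
#3 (b=6, k=1) -> B1->T, B1->T, B1->T, B1->T, B1->T, B1->T, B1->T, B1->T, B1->T, B1->T, B1->F, B2->F, B4->S, B3->T, ...; covered: B1=T, B1=F, B2=F, B3=T, B4=S, B5=F, B6=T, B7=E, B8=T, B9=T
#4 (b=-1, k=5) -> B1->T, B1->T, B1->F, B2->T, B5->T, B5->F, B7->E, B6->T, B8->T, B9->F, B11->S, B10->T; covered: B1=T, B1=F, B2=T, B5=T, B5=F, B6=T, B7=E, B8=T, B9=F, B10=T, B11=S
#5 (b=9, k=4) -> B1->T, B1->T, B1->T, B1->T, B1->F, B2->T, B5->T, B5->F, B7->E, B6->T, B8->T, B9->F, B11->E, B10->F; covered: B1=T, B1=F, B2=T, B5=T, B5=F, B6=T, B7=E, B8=T, B9=F, B10=F, B11=E
#6 (b=6, k=5) -> B1->T, B1->T, B1->F, B2->T, B5->T, B5->F, B7->E, B6->T, B8->T, B9->F, B11->S, B10->T; covered: B1=T, B1=F, B2=T, B5=T, B5=F, B6=T, B7=E, B8=T, B9=F, B10=T, B11=S
the full pool covers 18 outcomes: B1=T, B1=F, B2=T, B2=F, B3=T, B4=S, B5=T, B5=F, B6=T, B6=F, B7=E, B8=T, B9=T, B9=F, B10=T, B10=F, B11=S, B11=E
no size-1 subset reaches all 18 outcomes (best union: 11/18)
no size-2 subset reaches all 18 outcomes (best union: 16/18)
the canonical winner is {2, 3, 5}: size 3, full 18-outcome coverage, earliest index list among size-3 covers
Answer: 2, 3, 5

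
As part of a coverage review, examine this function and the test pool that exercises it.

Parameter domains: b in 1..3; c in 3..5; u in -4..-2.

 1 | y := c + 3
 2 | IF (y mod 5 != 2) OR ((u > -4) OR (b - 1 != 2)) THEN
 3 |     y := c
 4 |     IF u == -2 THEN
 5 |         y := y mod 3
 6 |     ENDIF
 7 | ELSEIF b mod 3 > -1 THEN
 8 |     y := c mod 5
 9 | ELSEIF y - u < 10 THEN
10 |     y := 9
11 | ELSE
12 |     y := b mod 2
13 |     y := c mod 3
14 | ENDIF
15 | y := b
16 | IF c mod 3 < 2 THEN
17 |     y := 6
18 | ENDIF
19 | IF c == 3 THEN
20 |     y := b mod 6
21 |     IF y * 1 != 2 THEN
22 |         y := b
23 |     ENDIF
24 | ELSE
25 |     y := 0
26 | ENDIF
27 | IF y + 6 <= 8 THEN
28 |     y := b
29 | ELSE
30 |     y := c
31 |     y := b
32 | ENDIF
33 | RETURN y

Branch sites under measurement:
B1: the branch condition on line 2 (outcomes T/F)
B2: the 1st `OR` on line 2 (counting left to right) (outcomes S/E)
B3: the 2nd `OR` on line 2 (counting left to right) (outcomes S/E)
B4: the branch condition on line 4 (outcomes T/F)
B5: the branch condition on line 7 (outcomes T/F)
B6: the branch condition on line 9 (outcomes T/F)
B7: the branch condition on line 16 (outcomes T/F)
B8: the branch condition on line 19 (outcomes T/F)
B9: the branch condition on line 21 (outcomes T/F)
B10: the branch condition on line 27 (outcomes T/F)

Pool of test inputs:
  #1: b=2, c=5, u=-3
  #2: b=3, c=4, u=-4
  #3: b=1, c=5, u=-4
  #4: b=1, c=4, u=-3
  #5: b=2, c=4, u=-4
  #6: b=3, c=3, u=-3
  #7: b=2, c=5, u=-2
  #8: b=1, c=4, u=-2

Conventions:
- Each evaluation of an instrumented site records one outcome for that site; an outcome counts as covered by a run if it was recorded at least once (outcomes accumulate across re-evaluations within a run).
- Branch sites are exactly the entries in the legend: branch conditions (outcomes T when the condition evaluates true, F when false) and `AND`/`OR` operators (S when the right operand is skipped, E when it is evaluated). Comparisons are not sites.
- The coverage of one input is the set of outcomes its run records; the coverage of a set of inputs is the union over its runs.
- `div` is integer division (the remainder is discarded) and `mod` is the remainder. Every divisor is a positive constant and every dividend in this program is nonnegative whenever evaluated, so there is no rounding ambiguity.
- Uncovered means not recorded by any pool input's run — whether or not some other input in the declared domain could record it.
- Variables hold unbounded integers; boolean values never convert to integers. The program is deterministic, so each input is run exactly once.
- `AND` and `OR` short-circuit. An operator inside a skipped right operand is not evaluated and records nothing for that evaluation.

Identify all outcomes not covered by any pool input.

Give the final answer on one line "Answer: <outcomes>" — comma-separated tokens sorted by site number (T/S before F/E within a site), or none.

test 1 (b=2, c=5, u=-3) fires B2->S, B1->T, B4->F, B7->F, B8->F, B10->T; hits B1=T, B2=S, B4=F, B7=F, B8=F, B10=T
test 2 (b=3, c=4, u=-4) fires B2->E, B3->E, B1->F, B5->T, B7->T, B8->F, B10->T; hits B1=F, B2=E, B3=E, B5=T, B7=T, B8=F, B10=T
test 3 (b=1, c=5, u=-4) fires B2->S, B1->T, B4->F, B7->F, B8->F, B10->T; hits B1=T, B2=S, B4=F, B7=F, B8=F, B10=T
test 4 (b=1, c=4, u=-3) fires B2->E, B3->S, B1->T, B4->F, B7->T, B8->F, B10->T; hits B1=T, B2=E, B3=S, B4=F, B7=T, B8=F, B10=T
test 5 (b=2, c=4, u=-4) fires B2->E, B3->E, B1->T, B4->F, B7->T, B8->F, B10->T; hits B1=T, B2=E, B3=E, B4=F, B7=T, B8=F, B10=T
test 6 (b=3, c=3, u=-3) fires B2->S, B1->T, B4->F, B7->T, B8->T, B9->T, B10->F; hits B1=T, B2=S, B4=F, B7=T, B8=T, B9=T, B10=F
test 7 (b=2, c=5, u=-2) fires B2->S, B1->T, B4->T, B7->F, B8->F, B10->T; hits B1=T, B2=S, B4=T, B7=F, B8=F, B10=T
test 8 (b=1, c=4, u=-2) fires B2->E, B3->S, B1->T, B4->T, B7->T, B8->F, B10->T; hits B1=T, B2=E, B3=S, B4=T, B7=T, B8=F, B10=T
union over the pool: B1=T, B1=F, B2=S, B2=E, B3=S, B3=E, B4=T, B4=F, B5=T, B7=T, B7=F, B8=T, B8=F, B9=T, B10=T, B10=F
uncovered (4 of 20): B5=F, B6=T, B6=F, B9=F

Answer: B5=F, B6=T, B6=F, B9=F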